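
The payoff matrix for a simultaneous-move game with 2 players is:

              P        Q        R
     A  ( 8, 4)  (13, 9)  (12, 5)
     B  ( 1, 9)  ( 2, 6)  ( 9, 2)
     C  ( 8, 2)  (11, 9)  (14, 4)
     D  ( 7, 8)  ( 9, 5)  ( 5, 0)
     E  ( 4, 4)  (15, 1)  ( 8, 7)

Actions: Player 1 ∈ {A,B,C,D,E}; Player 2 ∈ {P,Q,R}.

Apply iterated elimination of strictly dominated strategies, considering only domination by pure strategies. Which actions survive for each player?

P1 drop B (A beats it: P:8>1 Q:13>2 R:12>9)
P1 drop D (A beats it: P:8>7 Q:13>9 R:12>5)
P2 drop P (R beats it: A:5>4 C:4>2 E:7>4)
P1→{A,C,E} P2→{Q,R}

Remaining: P1:{A,C,E} P2:{Q,R}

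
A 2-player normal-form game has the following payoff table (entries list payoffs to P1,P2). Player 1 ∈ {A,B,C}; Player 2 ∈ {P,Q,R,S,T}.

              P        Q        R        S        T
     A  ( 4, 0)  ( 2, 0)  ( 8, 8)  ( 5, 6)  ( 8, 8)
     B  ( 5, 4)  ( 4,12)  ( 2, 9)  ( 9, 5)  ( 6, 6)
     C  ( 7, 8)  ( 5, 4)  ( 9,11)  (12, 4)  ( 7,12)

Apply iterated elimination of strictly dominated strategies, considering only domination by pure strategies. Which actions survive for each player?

Remaining: P1:{A,C} P2:{R,T}

P1 drop B (C beats it: P:7>5 Q:5>4 R:9>2 S:12>9 T:7>6)
P2 drop P (R beats it: A:8>0 C:11>8)
P2 drop Q (R beats it: A:8>0 C:11>4)
P2 drop S (R beats it: A:8>6 C:11>4)
P1→{A,C} P2→{R,T}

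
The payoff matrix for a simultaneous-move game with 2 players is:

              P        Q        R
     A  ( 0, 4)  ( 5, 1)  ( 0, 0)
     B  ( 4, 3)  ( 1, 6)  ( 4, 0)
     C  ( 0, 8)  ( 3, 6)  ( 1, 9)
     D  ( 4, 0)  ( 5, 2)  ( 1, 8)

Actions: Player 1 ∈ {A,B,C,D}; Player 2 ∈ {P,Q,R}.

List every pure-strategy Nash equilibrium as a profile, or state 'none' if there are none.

Equilibria: none

(A,P): not NE [P1→D gives 4>0]
(A,Q): not NE [P2→P gives 4>1]
(A,R): not NE [P1→B gives 4>0; P2→P gives 4>0]
(B,P): not NE [P2→Q gives 6>3]
(B,Q): not NE [P1→D gives 5>1]
(B,R): not NE [P2→Q gives 6>0]
(C,P): not NE [P1→D gives 4>0; P2→R gives 9>8]
(C,Q): not NE [P1→D gives 5>3; P2→R gives 9>6]
(C,R): not NE [P1→B gives 4>1]
(D,P): not NE [P2→R gives 8>0]
(D,Q): not NE [P2→R gives 8>2]
(D,R): not NE [P1→B gives 4>1]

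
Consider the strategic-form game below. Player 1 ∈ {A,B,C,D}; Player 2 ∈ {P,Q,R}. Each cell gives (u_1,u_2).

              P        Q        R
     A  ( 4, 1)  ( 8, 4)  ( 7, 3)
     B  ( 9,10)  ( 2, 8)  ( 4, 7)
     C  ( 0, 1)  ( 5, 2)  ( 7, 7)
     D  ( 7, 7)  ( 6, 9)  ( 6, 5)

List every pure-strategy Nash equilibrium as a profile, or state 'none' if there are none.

Nash profiles: (A,Q), (B,P), (C,R)

(A,P): not NE [P1→B gives 9>4; P2→Q gives 4>1]
(A,Q): NE
(A,R): not NE [P2→Q gives 4>3]
(B,P): NE
(B,Q): not NE [P1→A gives 8>2; P2→P gives 10>8]
(B,R): not NE [P1→C gives 7>4; P2→P gives 10>7]
(C,P): not NE [P1→B gives 9>0; P2→R gives 7>1]
(C,Q): not NE [P1→A gives 8>5; P2→R gives 7>2]
(C,R): NE
(D,P): not NE [P1→B gives 9>7; P2→Q gives 9>7]
(D,Q): not NE [P1→A gives 8>6]
(D,R): not NE [P1→C gives 7>6; P2→Q gives 9>5]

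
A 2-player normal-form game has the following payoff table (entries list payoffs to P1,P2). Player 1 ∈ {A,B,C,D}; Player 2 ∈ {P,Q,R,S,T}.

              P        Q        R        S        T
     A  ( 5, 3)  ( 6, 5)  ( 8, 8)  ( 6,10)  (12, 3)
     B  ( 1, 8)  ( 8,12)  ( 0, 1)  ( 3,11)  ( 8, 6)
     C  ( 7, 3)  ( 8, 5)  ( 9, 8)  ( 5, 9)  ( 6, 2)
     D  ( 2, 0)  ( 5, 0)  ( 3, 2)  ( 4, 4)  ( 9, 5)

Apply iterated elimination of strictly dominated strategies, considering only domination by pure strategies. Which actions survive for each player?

IESDS → P1:{A,B,C} P2:{Q,S}

P1 drop D (A beats it: P:5>2 Q:6>5 R:8>3 S:6>4 T:12>9)
P2 drop P (Q beats it: A:5>3 B:12>8 C:5>3)
P2 drop R (S beats it: A:10>8 B:11>1 C:9>8)
P2 drop T (Q beats it: A:5>3 B:12>6 C:5>2)
P1→{A,B,C} P2→{Q,S}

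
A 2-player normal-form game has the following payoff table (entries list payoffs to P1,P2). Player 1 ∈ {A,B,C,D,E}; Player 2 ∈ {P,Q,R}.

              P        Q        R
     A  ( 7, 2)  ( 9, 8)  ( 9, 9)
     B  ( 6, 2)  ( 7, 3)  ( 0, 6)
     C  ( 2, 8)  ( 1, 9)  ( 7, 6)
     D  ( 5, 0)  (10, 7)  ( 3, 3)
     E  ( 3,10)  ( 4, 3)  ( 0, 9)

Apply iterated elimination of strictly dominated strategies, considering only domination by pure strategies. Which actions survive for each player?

P1 drop B (A beats it: P:7>6 Q:9>7 R:9>0)
P1 drop C (A beats it: P:7>2 Q:9>1 R:9>7)
P1 drop E (A beats it: P:7>3 Q:9>4 R:9>0)
P2 drop P (Q beats it: A:8>2 D:7>0)
P1→{A,D} P2→{Q,R}

Survivors P1:{A,D} P2:{Q,R}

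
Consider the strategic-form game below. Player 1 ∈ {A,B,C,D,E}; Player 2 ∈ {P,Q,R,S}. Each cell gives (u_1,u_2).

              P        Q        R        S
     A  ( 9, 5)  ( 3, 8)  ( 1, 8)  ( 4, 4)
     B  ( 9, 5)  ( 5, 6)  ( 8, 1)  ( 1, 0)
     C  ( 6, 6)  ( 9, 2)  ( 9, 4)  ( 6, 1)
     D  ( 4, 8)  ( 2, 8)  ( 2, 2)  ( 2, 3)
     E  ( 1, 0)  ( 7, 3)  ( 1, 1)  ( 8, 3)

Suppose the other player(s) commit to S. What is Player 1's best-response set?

argmax u_1 = {E}

u_1(A vs S) = 4
u_1(B vs S) = 1
u_1(C vs S) = 6
u_1(D vs S) = 2
u_1(E vs S) = 8
max payoff 8 at {E}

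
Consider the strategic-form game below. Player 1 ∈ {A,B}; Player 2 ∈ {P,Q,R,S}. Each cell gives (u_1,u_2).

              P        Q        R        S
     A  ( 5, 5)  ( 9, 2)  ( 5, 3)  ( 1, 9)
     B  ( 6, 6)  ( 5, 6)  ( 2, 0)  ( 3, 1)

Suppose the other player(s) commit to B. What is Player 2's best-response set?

argmax u_2 = {P,Q}

u_2(P vs B) = 6
u_2(Q vs B) = 6
u_2(R vs B) = 0
u_2(S vs B) = 1
max payoff 6 at {P,Q}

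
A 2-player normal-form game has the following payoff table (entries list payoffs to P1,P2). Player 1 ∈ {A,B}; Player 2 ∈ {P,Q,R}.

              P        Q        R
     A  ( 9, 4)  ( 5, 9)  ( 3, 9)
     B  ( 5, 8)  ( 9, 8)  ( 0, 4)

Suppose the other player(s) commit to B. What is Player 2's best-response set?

u_2(P vs B) = 8
u_2(Q vs B) = 8
u_2(R vs B) = 4
max payoff 8 at {P,Q}

BR_2 = {P,Q}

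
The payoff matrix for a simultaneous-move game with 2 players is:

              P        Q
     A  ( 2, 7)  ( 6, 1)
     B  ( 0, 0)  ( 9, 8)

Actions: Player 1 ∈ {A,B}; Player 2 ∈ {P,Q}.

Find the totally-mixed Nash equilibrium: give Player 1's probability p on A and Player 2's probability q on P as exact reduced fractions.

P1 indiff ⇒ q·2+(1-q)·6 = q·0+(1-q)·9 ⇒ q(2) = (1-q)(3) ⇒ q = 3/5
P2 indiff ⇒ p·7+(1-p)·0 = p·1+(1-p)·8 ⇒ p(6) = (1-p)(8) ⇒ p = 4/7

(p,q) = (4/7, 3/5)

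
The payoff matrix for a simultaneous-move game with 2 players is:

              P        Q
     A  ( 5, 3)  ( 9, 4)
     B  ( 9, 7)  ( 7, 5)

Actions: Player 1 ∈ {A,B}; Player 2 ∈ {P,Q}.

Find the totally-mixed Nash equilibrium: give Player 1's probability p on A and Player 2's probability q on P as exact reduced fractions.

P1 mixes 2/3 on A; P2 mixes 1/3 on P

P1 indiff ⇒ q·5+(1-q)·9 = q·9+(1-q)·7 ⇒ q(-4) = (1-q)(-2) ⇒ q = 1/3
P2 indiff ⇒ p·3+(1-p)·7 = p·4+(1-p)·5 ⇒ p(-1) = (1-p)(-2) ⇒ p = 2/3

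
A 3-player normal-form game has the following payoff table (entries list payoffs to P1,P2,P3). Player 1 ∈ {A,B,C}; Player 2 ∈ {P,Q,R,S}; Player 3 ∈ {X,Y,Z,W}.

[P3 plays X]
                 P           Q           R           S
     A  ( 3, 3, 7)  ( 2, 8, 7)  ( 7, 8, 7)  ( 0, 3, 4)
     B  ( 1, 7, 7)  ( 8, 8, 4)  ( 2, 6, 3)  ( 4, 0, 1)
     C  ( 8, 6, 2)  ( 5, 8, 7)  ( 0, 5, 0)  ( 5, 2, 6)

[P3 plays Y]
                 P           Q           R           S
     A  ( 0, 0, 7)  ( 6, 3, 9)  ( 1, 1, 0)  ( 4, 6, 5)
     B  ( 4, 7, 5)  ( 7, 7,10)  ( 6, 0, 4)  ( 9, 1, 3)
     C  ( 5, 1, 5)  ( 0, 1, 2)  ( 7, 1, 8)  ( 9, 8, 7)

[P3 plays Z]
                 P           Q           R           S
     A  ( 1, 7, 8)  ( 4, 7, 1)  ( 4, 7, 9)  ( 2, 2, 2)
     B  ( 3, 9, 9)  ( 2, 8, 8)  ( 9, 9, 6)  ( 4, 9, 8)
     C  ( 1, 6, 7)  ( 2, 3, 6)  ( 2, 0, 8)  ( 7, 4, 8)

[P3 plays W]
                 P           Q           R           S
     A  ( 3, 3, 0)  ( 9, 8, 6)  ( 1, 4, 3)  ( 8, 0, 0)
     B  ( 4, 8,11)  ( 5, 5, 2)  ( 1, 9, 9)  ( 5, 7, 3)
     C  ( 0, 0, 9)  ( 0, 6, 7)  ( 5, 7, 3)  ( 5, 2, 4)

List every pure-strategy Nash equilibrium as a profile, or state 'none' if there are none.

(A,P,X): not NE [P1→C gives 8>3; P2→R gives 8>3; P3→Z gives 8>7]
(A,P,Y): not NE [P1→C gives 5>0; P2→S gives 6>0; P3→Z gives 8>7]
(A,P,Z): not NE [P1→B gives 3>1]
(A,P,W): not NE [P1→B gives 4>3; P2→Q gives 8>3; P3→Z gives 8>0]
(A,Q,X): not NE [P1→B gives 8>2; P3→Y gives 9>7]
(A,Q,Y): not NE [P1→B gives 7>6; P2→S gives 6>3]
(A,Q,Z): not NE [P3→Y gives 9>1]
(A,Q,W): not NE [P3→Y gives 9>6]
(A,R,X): not NE [P3→Z gives 9>7]
(A,R,Y): not NE [P1→C gives 7>1; P2→S gives 6>1; P3→Z gives 9>0]
(A,R,Z): not NE [P1→B gives 9>4]
(A,R,W): not NE [P1→C gives 5>1; P2→Q gives 8>4; P3→Z gives 9>3]
(A,S,X): not NE [P1→C gives 5>0; P2→R gives 8>3; P3→Y gives 5>4]
(A,S,Y): not NE [P1→C gives 9>4]
(A,S,Z): not NE [P1→C gives 7>2; P2→R gives 7>2; P3→Y gives 5>2]
(A,S,W): not NE [P2→Q gives 8>0; P3→Y gives 5>0]
(B,P,X): not NE [P1→C gives 8>1; P2→Q gives 8>7; P3→W gives 11>7]
(B,P,Y): not NE [P1→C gives 5>4; P3→W gives 11>5]
(B,P,Z): not NE [P3→W gives 11>9]
(B,P,W): not NE [P2→R gives 9>8]
(B,Q,X): not NE [P3→Y gives 10>4]
(B,Q,Y): NE
(B,Q,Z): not NE [P1→A gives 4>2; P2→S gives 9>8; P3→Y gives 10>8]
(B,Q,W): not NE [P1→A gives 9>5; P2→R gives 9>5; P3→Y gives 10>2]
(B,R,X): not NE [P1→A gives 7>2; P2→Q gives 8>6; P3→W gives 9>3]
(B,R,Y): not NE [P1→C gives 7>6; P2→Q gives 7>0; P3→W gives 9>4]
(B,R,Z): not NE [P3→W gives 9>6]
(B,R,W): not NE [P1→C gives 5>1]
(B,S,X): not NE [P1→C gives 5>4; P2→Q gives 8>0; P3→Z gives 8>1]
(B,S,Y): not NE [P2→Q gives 7>1; P3→Z gives 8>3]
(B,S,Z): not NE [P1→C gives 7>4]
(B,S,W): not NE [P1→A gives 8>5; P2→R gives 9>7; P3→Z gives 8>3]
(C,P,X): not NE [P2→Q gives 8>6; P3→W gives 9>2]
(C,P,Y): not NE [P2→S gives 8>1; P3→W gives 9>5]
(C,P,Z): not NE [P1→B gives 3>1; P3→W gives 9>7]
(C,P,W): not NE [P1→B gives 4>0; P2→R gives 7>0]
(C,Q,X): not NE [P1→B gives 8>5]
(C,Q,Y): not NE [P1→B gives 7>0; P2→S gives 8>1; P3→W gives 7>2]
(C,Q,Z): not NE [P1→A gives 4>2; P2→P gives 6>3; P3→W gives 7>6]
(C,Q,W): not NE [P1→A gives 9>0; P2→R gives 7>6]
(C,R,X): not NE [P1→A gives 7>0; P2→Q gives 8>5; P3→Z gives 8>0]
(C,R,Y): not NE [P2→S gives 8>1]
(C,R,Z): not NE [P1→B gives 9>2; P2→P gives 6>0]
(C,R,W): not NE [P3→Z gives 8>3]
(C,S,X): not NE [P2→Q gives 8>2; P3→Z gives 8>6]
(C,S,Y): not NE [P3→Z gives 8>7]
(C,S,Z): not NE [P2→P gives 6>4]
(C,S,W): not NE [P1→A gives 8>5; P2→R gives 7>2; P3→Z gives 8>4]

Nash profiles: (B,Q,Y)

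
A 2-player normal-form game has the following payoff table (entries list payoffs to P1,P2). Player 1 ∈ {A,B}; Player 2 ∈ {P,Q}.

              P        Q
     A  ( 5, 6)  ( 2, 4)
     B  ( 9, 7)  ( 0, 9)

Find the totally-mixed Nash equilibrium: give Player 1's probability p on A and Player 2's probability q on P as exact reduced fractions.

P1 indiff ⇒ q·5+(1-q)·2 = q·9+(1-q)·0 ⇒ q(-4) = (1-q)(-2) ⇒ q = 1/3
P2 indiff ⇒ p·6+(1-p)·7 = p·4+(1-p)·9 ⇒ p(2) = (1-p)(2) ⇒ p = 1/2

P1 mixes 1/2 on A; P2 mixes 1/3 on P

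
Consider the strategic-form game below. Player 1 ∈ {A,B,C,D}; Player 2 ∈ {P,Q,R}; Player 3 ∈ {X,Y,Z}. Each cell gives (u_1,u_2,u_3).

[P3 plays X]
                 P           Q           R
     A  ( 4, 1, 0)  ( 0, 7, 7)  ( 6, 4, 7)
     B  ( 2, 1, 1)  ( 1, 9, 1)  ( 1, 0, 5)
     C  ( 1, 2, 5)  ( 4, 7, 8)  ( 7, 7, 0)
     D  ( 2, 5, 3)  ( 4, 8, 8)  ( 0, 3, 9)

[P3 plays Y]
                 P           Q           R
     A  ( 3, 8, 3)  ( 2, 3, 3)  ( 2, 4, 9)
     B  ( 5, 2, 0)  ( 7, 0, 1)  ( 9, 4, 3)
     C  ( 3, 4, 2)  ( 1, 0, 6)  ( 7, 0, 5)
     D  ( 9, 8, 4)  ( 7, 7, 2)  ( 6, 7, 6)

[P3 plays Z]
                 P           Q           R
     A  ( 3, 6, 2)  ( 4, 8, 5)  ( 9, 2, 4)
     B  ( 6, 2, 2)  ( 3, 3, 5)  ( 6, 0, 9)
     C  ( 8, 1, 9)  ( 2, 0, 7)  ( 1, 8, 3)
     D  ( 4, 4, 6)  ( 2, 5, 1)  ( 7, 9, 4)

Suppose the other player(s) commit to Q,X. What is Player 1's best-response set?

BR_1 = {C,D}

u_1(A vs Q,X) = 0
u_1(B vs Q,X) = 1
u_1(C vs Q,X) = 4
u_1(D vs Q,X) = 4
max payoff 4 at {C,D}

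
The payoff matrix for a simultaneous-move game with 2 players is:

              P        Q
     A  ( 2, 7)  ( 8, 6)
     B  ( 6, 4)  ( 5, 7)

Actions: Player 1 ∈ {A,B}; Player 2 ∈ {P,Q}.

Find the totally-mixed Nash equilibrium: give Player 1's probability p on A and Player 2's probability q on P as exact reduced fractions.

P1 indiff ⇒ q·2+(1-q)·8 = q·6+(1-q)·5 ⇒ q(-4) = (1-q)(-3) ⇒ q = 3/7
P2 indiff ⇒ p·7+(1-p)·4 = p·6+(1-p)·7 ⇒ p(1) = (1-p)(3) ⇒ p = 3/4

P1 mixes 3/4 on A; P2 mixes 3/7 on P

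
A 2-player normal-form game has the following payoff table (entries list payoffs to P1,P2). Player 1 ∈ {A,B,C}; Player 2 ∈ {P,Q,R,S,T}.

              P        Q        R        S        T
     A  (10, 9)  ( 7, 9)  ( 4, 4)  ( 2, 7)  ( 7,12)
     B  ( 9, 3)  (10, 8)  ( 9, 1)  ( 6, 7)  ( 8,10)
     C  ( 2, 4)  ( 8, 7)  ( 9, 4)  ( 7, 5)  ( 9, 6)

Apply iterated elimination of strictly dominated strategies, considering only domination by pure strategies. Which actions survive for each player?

Survivors P1:{B,C} P2:{Q,T}

P2 drop P (T beats it: A:12>9 B:10>3 C:6>4)
P1 drop A (B beats it: Q:10>7 R:9>4 S:6>2 T:8>7)
P2 drop R (Q beats it: B:8>1 C:7>4)
P2 drop S (Q beats it: B:8>7 C:7>5)
P1→{B,C} P2→{Q,T}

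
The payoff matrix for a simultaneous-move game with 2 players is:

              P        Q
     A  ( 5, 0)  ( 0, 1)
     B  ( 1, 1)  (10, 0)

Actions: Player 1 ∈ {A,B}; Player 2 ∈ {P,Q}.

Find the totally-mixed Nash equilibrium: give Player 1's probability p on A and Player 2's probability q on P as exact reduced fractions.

P1 indiff ⇒ q·5+(1-q)·0 = q·1+(1-q)·10 ⇒ q(4) = (1-q)(10) ⇒ q = 5/7
P2 indiff ⇒ p·0+(1-p)·1 = p·1+(1-p)·0 ⇒ p(-1) = (1-p)(-1) ⇒ p = 1/2

P1 mixes 1/2 on A; P2 mixes 5/7 on P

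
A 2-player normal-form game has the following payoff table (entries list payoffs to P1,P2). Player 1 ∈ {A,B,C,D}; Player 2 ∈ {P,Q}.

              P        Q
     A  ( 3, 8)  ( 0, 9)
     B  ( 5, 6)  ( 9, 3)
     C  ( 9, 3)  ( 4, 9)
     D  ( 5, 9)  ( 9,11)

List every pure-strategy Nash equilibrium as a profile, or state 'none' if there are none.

(A,P): not NE [P1→C gives 9>3; P2→Q gives 9>8]
(A,Q): not NE [P1→D gives 9>0]
(B,P): not NE [P1→C gives 9>5]
(B,Q): not NE [P2→P gives 6>3]
(C,P): not NE [P2→Q gives 9>3]
(C,Q): not NE [P1→D gives 9>4]
(D,P): not NE [P1→C gives 9>5; P2→Q gives 11>9]
(D,Q): NE

PSNE = {(D,Q)}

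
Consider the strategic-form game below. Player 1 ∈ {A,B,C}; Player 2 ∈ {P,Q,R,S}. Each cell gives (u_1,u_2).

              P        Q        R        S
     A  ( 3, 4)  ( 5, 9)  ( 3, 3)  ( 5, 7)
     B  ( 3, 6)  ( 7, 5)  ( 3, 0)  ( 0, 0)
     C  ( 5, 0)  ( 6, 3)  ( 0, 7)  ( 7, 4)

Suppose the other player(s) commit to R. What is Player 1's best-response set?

P1 best: {A,B}

u_1(A vs R) = 3
u_1(B vs R) = 3
u_1(C vs R) = 0
max payoff 3 at {A,B}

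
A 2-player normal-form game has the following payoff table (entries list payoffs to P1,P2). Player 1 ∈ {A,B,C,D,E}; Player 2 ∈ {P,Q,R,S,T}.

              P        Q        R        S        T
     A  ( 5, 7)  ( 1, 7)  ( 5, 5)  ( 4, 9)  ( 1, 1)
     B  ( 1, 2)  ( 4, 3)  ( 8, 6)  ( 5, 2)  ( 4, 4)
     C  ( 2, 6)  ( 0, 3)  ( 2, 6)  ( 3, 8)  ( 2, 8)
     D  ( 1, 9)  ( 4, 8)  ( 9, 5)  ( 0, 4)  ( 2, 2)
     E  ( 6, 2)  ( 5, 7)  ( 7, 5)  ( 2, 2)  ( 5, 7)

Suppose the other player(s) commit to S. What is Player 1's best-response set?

u_1(A vs S) = 4
u_1(B vs S) = 5
u_1(C vs S) = 3
u_1(D vs S) = 0
u_1(E vs S) = 2
max payoff 5 at {B}

BR_1 = {B}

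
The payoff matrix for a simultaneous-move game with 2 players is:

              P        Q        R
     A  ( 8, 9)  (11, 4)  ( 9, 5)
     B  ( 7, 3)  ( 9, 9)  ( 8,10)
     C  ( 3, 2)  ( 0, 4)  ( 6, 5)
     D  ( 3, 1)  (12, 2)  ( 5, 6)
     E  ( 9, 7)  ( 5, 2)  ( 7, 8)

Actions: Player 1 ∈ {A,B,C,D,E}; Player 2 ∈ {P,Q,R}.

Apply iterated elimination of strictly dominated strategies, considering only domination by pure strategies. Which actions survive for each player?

IESDS → P1:{A,E} P2:{P,R}

P1 drop B (A beats it: P:8>7 Q:11>9 R:9>8)
P1 drop C (A beats it: P:8>3 Q:11>0 R:9>6)
P2 drop Q (R beats it: A:5>4 D:6>2 E:8>2)
P1 drop D (A beats it: P:8>3 R:9>5)
P1→{A,E} P2→{P,R}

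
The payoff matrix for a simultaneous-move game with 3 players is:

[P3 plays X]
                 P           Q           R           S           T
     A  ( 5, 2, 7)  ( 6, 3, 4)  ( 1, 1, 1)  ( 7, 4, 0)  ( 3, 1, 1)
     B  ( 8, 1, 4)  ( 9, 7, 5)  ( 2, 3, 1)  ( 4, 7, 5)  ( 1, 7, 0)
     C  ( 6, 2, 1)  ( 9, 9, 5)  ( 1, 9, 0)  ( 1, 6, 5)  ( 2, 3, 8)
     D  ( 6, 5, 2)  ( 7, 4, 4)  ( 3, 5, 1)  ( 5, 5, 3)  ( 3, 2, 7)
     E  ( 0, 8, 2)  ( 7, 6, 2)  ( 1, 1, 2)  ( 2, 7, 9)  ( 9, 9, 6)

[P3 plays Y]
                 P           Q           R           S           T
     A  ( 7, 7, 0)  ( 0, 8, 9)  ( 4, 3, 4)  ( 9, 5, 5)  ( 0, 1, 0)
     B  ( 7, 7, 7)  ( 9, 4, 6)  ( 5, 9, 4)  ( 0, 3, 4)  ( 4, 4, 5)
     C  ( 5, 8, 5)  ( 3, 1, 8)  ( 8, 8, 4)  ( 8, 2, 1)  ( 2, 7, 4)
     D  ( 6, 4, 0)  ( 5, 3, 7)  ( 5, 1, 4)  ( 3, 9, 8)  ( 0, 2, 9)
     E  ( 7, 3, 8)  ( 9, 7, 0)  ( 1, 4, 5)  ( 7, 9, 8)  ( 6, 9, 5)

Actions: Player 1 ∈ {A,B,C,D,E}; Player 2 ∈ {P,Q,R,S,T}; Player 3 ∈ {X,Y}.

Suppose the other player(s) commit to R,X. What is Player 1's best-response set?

P1 best: {D}

u_1(A vs R,X) = 1
u_1(B vs R,X) = 2
u_1(C vs R,X) = 1
u_1(D vs R,X) = 3
u_1(E vs R,X) = 1
max payoff 3 at {D}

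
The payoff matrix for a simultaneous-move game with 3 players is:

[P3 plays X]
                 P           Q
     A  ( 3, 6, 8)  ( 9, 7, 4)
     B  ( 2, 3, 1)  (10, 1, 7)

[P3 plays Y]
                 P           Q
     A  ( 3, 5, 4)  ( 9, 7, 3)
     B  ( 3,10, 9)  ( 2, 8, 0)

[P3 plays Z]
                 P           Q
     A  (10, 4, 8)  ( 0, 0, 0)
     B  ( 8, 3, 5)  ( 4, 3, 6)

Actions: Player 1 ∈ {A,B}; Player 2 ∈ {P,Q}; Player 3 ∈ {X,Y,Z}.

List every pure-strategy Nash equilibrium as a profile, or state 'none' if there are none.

Nash profiles: (A,P,Z), (B,P,Y)

(A,P,X): not NE [P2→Q gives 7>6]
(A,P,Y): not NE [P2→Q gives 7>5; P3→Z gives 8>4]
(A,P,Z): NE
(A,Q,X): not NE [P1→B gives 10>9]
(A,Q,Y): not NE [P3→X gives 4>3]
(A,Q,Z): not NE [P1→B gives 4>0; P2→P gives 4>0; P3→X gives 4>0]
(B,P,X): not NE [P1→A gives 3>2; P3→Y gives 9>1]
(B,P,Y): NE
(B,P,Z): not NE [P1→A gives 10>8; P3→Y gives 9>5]
(B,Q,X): not NE [P2→P gives 3>1]
(B,Q,Y): not NE [P1→A gives 9>2; P2→P gives 10>8; P3→X gives 7>0]
(B,Q,Z): not NE [P3→X gives 7>6]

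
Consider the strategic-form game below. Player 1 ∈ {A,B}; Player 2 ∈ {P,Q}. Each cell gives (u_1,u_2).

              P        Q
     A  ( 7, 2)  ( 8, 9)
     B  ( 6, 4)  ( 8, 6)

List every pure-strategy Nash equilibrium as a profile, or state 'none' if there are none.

Nash profiles: (A,Q), (B,Q)

(A,P): not NE [P2→Q gives 9>2]
(A,Q): NE
(B,P): not NE [P1→A gives 7>6; P2→Q gives 6>4]
(B,Q): NE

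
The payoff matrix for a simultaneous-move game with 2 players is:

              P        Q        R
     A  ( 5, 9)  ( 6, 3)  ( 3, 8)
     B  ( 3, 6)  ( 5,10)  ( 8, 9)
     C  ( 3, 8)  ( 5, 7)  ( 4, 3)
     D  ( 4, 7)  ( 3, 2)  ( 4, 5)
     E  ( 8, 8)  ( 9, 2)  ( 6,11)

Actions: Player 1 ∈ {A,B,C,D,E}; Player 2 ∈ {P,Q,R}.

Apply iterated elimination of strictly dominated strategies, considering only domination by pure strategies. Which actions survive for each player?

Survivors P1:{B,E} P2:{Q,R}

P1 drop A (E beats it: P:8>5 Q:9>6 R:6>3)
P1 drop C (E beats it: P:8>3 Q:9>5 R:6>4)
P1 drop D (E beats it: P:8>4 Q:9>3 R:6>4)
P2 drop P (R beats it: B:9>6 E:11>8)
P1→{B,E} P2→{Q,R}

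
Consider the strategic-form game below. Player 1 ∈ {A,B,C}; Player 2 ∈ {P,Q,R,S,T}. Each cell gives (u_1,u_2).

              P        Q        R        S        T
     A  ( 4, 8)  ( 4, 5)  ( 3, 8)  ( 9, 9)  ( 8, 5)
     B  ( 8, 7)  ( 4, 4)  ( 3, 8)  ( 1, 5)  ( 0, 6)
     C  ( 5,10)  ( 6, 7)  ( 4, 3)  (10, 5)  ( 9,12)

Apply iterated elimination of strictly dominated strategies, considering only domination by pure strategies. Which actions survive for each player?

P1 drop A (C beats it: P:5>4 Q:6>4 R:4>3 S:10>9 T:9>8)
P2 drop Q (P beats it: B:7>4 C:10>7)
P2 drop S (P beats it: B:7>5 C:10>5)
P1→{B,C} P2→{P,R,T}

Remaining: P1:{B,C} P2:{P,R,T}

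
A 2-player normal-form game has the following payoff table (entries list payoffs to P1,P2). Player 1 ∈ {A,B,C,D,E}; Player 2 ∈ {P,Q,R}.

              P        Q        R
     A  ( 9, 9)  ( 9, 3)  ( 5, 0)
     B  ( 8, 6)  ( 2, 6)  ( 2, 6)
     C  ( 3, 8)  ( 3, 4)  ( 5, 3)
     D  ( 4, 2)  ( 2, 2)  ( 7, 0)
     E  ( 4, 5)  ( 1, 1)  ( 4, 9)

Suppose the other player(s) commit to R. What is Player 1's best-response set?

P1 best: {D}

u_1(A vs R) = 5
u_1(B vs R) = 2
u_1(C vs R) = 5
u_1(D vs R) = 7
u_1(E vs R) = 4
max payoff 7 at {D}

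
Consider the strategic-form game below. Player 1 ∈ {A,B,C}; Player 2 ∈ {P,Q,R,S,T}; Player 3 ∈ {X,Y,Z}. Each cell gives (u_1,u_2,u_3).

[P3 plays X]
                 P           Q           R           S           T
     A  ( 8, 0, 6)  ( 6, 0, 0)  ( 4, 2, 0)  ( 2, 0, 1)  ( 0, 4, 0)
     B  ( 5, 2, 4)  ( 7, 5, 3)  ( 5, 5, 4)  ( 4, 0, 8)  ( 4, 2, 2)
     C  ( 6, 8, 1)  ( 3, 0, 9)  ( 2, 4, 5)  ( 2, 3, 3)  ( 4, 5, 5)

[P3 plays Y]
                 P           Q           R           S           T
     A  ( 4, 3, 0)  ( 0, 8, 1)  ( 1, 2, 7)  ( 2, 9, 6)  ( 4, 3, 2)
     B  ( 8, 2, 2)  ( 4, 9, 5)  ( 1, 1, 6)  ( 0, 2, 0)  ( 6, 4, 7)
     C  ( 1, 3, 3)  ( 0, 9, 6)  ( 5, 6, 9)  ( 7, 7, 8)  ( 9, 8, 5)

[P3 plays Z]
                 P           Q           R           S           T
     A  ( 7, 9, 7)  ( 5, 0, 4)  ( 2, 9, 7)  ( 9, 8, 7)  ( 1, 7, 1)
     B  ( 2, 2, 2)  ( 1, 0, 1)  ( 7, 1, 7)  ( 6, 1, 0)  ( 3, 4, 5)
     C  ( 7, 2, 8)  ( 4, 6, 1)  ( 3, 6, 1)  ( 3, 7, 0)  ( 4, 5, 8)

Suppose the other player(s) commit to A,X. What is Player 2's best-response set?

argmax u_2 = {T}

u_2(P vs A,X) = 0
u_2(Q vs A,X) = 0
u_2(R vs A,X) = 2
u_2(S vs A,X) = 0
u_2(T vs A,X) = 4
max payoff 4 at {T}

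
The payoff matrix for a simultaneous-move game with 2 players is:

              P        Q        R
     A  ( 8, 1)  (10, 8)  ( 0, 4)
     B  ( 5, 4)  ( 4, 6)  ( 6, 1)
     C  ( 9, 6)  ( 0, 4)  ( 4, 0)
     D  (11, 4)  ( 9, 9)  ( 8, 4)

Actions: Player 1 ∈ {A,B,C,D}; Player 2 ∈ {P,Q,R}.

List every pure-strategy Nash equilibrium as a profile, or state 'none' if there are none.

NE set: (A,Q)

(A,P): not NE [P1→D gives 11>8; P2→Q gives 8>1]
(A,Q): NE
(A,R): not NE [P1→D gives 8>0; P2→Q gives 8>4]
(B,P): not NE [P1→D gives 11>5; P2→Q gives 6>4]
(B,Q): not NE [P1→A gives 10>4]
(B,R): not NE [P1→D gives 8>6; P2→Q gives 6>1]
(C,P): not NE [P1→D gives 11>9]
(C,Q): not NE [P1→A gives 10>0; P2→P gives 6>4]
(C,R): not NE [P1→D gives 8>4; P2→P gives 6>0]
(D,P): not NE [P2→Q gives 9>4]
(D,Q): not NE [P1→A gives 10>9]
(D,R): not NE [P2→Q gives 9>4]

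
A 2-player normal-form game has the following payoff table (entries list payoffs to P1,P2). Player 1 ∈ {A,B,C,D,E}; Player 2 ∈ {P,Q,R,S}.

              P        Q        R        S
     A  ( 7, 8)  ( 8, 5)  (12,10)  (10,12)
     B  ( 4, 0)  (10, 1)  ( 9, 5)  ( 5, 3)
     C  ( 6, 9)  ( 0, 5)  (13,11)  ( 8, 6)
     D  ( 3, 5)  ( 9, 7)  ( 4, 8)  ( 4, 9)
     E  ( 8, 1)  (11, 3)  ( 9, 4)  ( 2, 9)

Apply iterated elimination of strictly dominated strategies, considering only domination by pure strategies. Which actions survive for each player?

P1 drop D (B beats it: P:4>3 Q:10>9 R:9>4 S:5>4)
P2 drop P (R beats it: A:10>8 B:5>0 C:11>9 E:4>1)
P2 drop Q (R beats it: A:10>5 B:5>1 C:11>5 E:4>3)
P1 drop B (A beats it: R:12>9 S:10>5)
P1 drop E (A beats it: R:12>9 S:10>2)
P1→{A,C} P2→{R,S}

Survivors P1:{A,C} P2:{R,S}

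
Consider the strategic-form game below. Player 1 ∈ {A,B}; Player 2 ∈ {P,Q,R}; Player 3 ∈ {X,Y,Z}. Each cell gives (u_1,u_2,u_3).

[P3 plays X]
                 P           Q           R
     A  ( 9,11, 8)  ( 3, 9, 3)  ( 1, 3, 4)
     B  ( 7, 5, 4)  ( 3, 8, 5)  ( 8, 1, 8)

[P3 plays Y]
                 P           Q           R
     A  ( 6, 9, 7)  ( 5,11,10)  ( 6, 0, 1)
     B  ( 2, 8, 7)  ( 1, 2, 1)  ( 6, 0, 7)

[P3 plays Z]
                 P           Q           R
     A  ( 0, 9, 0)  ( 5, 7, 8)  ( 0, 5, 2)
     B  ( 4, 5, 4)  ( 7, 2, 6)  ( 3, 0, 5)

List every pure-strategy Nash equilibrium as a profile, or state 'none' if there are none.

(A,P,X): NE
(A,P,Y): not NE [P2→Q gives 11>9; P3→X gives 8>7]
(A,P,Z): not NE [P1→B gives 4>0; P3→X gives 8>0]
(A,Q,X): not NE [P2→P gives 11>9; P3→Y gives 10>3]
(A,Q,Y): NE
(A,Q,Z): not NE [P1→B gives 7>5; P2→P gives 9>7; P3→Y gives 10>8]
(A,R,X): not NE [P1→B gives 8>1; P2→P gives 11>3]
(A,R,Y): not NE [P2→Q gives 11>0; P3→X gives 4>1]
(A,R,Z): not NE [P1→B gives 3>0; P2→P gives 9>5; P3→X gives 4>2]
(B,P,X): not NE [P1→A gives 9>7; P2→Q gives 8>5; P3→Y gives 7>4]
(B,P,Y): not NE [P1→A gives 6>2]
(B,P,Z): not NE [P3→Y gives 7>4]
(B,Q,X): not NE [P3→Z gives 6>5]
(B,Q,Y): not NE [P1→A gives 5>1; P2→P gives 8>2; P3→Z gives 6>1]
(B,Q,Z): not NE [P2→P gives 5>2]
(B,R,X): not NE [P2→Q gives 8>1]
(B,R,Y): not NE [P2→P gives 8>0; P3→X gives 8>7]
(B,R,Z): not NE [P2→P gives 5>0; P3→X gives 8>5]

Nash profiles: (A,P,X), (A,Q,Y)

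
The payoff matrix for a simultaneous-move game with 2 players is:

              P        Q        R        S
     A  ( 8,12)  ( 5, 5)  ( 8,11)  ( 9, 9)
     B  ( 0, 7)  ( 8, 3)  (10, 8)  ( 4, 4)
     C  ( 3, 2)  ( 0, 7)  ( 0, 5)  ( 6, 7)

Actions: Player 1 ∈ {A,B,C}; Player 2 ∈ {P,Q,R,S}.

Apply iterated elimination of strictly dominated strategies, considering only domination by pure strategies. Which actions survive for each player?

Remaining: P1:{A,B} P2:{P,R}

P1 drop C (A beats it: P:8>3 Q:5>0 R:8>0 S:9>6)
P2 drop Q (P beats it: A:12>5 B:7>3)
P2 drop S (P beats it: A:12>9 B:7>4)
P1→{A,B} P2→{P,R}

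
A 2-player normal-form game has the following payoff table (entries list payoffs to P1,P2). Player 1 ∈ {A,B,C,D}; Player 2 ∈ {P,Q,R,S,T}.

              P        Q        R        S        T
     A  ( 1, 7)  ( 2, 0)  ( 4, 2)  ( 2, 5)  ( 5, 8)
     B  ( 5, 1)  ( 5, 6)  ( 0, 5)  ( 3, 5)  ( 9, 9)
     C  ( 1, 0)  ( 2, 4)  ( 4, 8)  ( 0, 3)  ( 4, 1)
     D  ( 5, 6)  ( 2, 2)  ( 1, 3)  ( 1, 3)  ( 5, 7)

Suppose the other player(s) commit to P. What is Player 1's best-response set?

u_1(A vs P) = 1
u_1(B vs P) = 5
u_1(C vs P) = 1
u_1(D vs P) = 5
max payoff 5 at {B,D}

P1 best: {B,D}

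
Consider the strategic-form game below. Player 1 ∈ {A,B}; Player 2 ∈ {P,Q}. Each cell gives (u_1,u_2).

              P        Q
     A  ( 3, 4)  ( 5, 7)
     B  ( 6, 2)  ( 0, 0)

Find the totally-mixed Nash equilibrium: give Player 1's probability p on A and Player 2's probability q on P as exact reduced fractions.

P1 mixes 2/5 on A; P2 mixes 5/8 on P

P1 indiff ⇒ q·3+(1-q)·5 = q·6+(1-q)·0 ⇒ q(-3) = (1-q)(-5) ⇒ q = 5/8
P2 indiff ⇒ p·4+(1-p)·2 = p·7+(1-p)·0 ⇒ p(-3) = (1-p)(-2) ⇒ p = 2/5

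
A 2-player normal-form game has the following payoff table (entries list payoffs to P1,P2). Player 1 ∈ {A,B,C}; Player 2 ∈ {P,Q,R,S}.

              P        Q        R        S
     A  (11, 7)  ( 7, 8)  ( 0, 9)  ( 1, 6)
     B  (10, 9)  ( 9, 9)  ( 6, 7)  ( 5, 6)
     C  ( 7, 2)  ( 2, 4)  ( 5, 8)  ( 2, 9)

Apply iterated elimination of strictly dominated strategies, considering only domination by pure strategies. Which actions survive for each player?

IESDS → P1:{A,B} P2:{P,Q,R}

P1 drop C (B beats it: P:10>7 Q:9>2 R:6>5 S:5>2)
P2 drop S (P beats it: A:7>6 B:9>6)
P1→{A,B} P2→{P,Q,R}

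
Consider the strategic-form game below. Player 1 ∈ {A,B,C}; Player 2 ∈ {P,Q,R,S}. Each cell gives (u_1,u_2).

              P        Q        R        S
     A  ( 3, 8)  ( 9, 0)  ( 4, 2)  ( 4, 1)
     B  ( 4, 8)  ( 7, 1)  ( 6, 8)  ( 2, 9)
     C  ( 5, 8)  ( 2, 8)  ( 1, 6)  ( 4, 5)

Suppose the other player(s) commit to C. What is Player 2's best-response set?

u_2(P vs C) = 8
u_2(Q vs C) = 8
u_2(R vs C) = 6
u_2(S vs C) = 5
max payoff 8 at {P,Q}

argmax u_2 = {P,Q}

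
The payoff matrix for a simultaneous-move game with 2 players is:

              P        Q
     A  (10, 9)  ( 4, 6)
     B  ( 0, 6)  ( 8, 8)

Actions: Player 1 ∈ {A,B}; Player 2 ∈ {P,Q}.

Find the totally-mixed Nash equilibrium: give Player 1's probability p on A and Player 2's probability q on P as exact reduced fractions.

P1 mixes 2/5 on A; P2 mixes 2/7 on P

P1 indiff ⇒ q·10+(1-q)·4 = q·0+(1-q)·8 ⇒ q(10) = (1-q)(4) ⇒ q = 2/7
P2 indiff ⇒ p·9+(1-p)·6 = p·6+(1-p)·8 ⇒ p(3) = (1-p)(2) ⇒ p = 2/5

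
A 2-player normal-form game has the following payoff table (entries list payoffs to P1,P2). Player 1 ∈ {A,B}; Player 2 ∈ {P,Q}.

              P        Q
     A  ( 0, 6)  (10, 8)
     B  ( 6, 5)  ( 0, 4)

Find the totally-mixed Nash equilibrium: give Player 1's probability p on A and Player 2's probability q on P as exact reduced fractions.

P1 indiff ⇒ q·0+(1-q)·10 = q·6+(1-q)·0 ⇒ q(-6) = (1-q)(-10) ⇒ q = 5/8
P2 indiff ⇒ p·6+(1-p)·5 = p·8+(1-p)·4 ⇒ p(-2) = (1-p)(-1) ⇒ p = 1/3

p=1/3, q=5/8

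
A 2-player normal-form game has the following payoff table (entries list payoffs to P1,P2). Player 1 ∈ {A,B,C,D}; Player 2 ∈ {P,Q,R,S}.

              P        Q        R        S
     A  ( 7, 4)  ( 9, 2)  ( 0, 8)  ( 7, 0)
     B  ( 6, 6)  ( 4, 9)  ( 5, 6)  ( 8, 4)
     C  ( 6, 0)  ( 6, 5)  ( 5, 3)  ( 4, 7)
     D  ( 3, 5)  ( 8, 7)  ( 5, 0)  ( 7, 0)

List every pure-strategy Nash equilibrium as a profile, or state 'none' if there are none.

(A,P): not NE [P2→R gives 8>4]
(A,Q): not NE [P2→R gives 8>2]
(A,R): not NE [P1→D gives 5>0]
(A,S): not NE [P1→B gives 8>7; P2→R gives 8>0]
(B,P): not NE [P1→A gives 7>6; P2→Q gives 9>6]
(B,Q): not NE [P1→A gives 9>4]
(B,R): not NE [P2→Q gives 9>6]
(B,S): not NE [P2→Q gives 9>4]
(C,P): not NE [P1→A gives 7>6; P2→S gives 7>0]
(C,Q): not NE [P1→A gives 9>6; P2→S gives 7>5]
(C,R): not NE [P2→S gives 7>3]
(C,S): not NE [P1→B gives 8>4]
(D,P): not NE [P1→A gives 7>3; P2→Q gives 7>5]
(D,Q): not NE [P1→A gives 9>8]
(D,R): not NE [P2→Q gives 7>0]
(D,S): not NE [P1→B gives 8>7; P2→Q gives 7>0]

No pure NE.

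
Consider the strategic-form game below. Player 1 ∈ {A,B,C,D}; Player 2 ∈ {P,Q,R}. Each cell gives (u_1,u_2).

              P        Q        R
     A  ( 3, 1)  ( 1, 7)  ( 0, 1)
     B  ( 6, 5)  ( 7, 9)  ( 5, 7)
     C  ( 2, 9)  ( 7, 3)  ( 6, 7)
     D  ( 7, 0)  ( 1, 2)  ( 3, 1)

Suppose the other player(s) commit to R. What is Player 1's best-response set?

argmax u_1 = {C}

u_1(A vs R) = 0
u_1(B vs R) = 5
u_1(C vs R) = 6
u_1(D vs R) = 3
max payoff 6 at {C}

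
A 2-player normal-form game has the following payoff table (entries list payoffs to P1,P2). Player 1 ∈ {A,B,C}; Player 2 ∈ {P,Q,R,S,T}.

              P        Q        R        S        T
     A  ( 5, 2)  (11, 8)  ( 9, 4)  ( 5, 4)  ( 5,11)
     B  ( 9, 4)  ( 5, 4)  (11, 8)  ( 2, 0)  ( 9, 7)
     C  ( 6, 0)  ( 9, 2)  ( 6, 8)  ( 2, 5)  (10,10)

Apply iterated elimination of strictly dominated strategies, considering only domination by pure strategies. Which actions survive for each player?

IESDS → P1:{B,C} P2:{R,T}

P2 drop P (R beats it: A:4>2 B:8>4 C:8>0)
P2 drop Q (T beats it: A:11>8 B:7>4 C:10>2)
P2 drop S (T beats it: A:11>4 B:7>0 C:10>5)
P1 drop A (B beats it: R:11>9 T:9>5)
P1→{B,C} P2→{R,T}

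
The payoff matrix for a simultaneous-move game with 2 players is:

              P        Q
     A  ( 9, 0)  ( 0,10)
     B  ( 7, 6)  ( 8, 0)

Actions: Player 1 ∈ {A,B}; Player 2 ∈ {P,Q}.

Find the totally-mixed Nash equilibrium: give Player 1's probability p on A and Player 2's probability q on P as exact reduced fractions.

(p,q) = (3/8, 4/5)

P1 indiff ⇒ q·9+(1-q)·0 = q·7+(1-q)·8 ⇒ q(2) = (1-q)(8) ⇒ q = 4/5
P2 indiff ⇒ p·0+(1-p)·6 = p·10+(1-p)·0 ⇒ p(-10) = (1-p)(-6) ⇒ p = 3/8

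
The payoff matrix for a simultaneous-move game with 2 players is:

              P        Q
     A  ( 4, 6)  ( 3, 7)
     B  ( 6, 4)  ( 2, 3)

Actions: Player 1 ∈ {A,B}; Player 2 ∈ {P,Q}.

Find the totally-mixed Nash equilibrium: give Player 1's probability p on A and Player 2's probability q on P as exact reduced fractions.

P1 indiff ⇒ q·4+(1-q)·3 = q·6+(1-q)·2 ⇒ q(-2) = (1-q)(-1) ⇒ q = 1/3
P2 indiff ⇒ p·6+(1-p)·4 = p·7+(1-p)·3 ⇒ p(-1) = (1-p)(-1) ⇒ p = 1/2

p=1/2, q=1/3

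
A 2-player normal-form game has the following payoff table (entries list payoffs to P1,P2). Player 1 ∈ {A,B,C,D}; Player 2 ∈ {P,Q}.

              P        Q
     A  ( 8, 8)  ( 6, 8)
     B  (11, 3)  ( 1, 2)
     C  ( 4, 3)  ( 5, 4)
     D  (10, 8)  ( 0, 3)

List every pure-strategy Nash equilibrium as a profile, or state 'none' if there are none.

NE set: (A,Q), (B,P)

(A,P): not NE [P1→B gives 11>8]
(A,Q): NE
(B,P): NE
(B,Q): not NE [P1→A gives 6>1; P2→P gives 3>2]
(C,P): not NE [P1→B gives 11>4; P2→Q gives 4>3]
(C,Q): not NE [P1→A gives 6>5]
(D,P): not NE [P1→B gives 11>10]
(D,Q): not NE [P1→A gives 6>0; P2→P gives 8>3]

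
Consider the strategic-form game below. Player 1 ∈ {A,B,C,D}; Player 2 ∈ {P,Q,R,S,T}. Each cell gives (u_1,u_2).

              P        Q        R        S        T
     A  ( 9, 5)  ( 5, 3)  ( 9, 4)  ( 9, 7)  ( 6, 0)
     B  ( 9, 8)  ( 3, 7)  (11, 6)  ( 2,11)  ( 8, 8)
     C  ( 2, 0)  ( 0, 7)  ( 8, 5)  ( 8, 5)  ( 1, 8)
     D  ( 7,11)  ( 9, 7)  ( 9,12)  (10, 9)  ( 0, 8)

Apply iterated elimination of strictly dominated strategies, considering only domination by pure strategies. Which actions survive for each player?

P1 drop C (A beats it: P:9>2 Q:5>0 R:9>8 S:9>8 T:6>1)
P2 drop Q (P beats it: A:5>3 B:8>7 D:11>7)
P2 drop T (S beats it: A:7>0 B:11>8 D:9>8)
P1→{A,B,D} P2→{P,R,S}

IESDS → P1:{A,B,D} P2:{P,R,S}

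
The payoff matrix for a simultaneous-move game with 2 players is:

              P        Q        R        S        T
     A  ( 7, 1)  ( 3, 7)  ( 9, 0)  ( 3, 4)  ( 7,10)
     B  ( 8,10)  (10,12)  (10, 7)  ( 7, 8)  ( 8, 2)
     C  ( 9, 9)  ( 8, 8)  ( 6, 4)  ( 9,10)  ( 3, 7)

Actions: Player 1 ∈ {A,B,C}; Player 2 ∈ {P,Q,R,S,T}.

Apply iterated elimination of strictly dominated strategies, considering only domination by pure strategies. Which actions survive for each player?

P1 drop A (B beats it: P:8>7 Q:10>3 R:10>9 S:7>3 T:8>7)
P2 drop R (P beats it: B:10>7 C:9>4)
P2 drop T (P beats it: B:10>2 C:9>7)
P1→{B,C} P2→{P,Q,S}

IESDS → P1:{B,C} P2:{P,Q,S}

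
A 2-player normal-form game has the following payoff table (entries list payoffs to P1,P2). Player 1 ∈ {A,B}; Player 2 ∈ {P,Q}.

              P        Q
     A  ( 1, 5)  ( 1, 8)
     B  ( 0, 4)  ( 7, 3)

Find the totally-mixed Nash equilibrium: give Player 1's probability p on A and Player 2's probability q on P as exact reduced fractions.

P1 mixes 1/4 on A; P2 mixes 6/7 on P

P1 indiff ⇒ q·1+(1-q)·1 = q·0+(1-q)·7 ⇒ q(1) = (1-q)(6) ⇒ q = 6/7
P2 indiff ⇒ p·5+(1-p)·4 = p·8+(1-p)·3 ⇒ p(-3) = (1-p)(-1) ⇒ p = 1/4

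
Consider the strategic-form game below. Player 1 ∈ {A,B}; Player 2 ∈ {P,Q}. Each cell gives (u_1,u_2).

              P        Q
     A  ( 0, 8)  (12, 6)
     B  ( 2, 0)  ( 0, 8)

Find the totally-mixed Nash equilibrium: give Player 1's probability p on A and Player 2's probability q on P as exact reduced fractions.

p=4/5, q=6/7

P1 indiff ⇒ q·0+(1-q)·12 = q·2+(1-q)·0 ⇒ q(-2) = (1-q)(-12) ⇒ q = 6/7
P2 indiff ⇒ p·8+(1-p)·0 = p·6+(1-p)·8 ⇒ p(2) = (1-p)(8) ⇒ p = 4/5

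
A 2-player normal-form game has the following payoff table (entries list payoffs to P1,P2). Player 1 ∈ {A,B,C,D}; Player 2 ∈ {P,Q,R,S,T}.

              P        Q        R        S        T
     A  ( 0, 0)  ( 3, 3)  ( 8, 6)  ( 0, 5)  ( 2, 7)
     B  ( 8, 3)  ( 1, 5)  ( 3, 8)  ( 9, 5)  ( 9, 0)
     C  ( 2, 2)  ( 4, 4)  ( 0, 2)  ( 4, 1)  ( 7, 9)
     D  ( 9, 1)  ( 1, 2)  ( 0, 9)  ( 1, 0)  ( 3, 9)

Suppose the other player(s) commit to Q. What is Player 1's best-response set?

u_1(A vs Q) = 3
u_1(B vs Q) = 1
u_1(C vs Q) = 4
u_1(D vs Q) = 1
max payoff 4 at {C}

argmax u_1 = {C}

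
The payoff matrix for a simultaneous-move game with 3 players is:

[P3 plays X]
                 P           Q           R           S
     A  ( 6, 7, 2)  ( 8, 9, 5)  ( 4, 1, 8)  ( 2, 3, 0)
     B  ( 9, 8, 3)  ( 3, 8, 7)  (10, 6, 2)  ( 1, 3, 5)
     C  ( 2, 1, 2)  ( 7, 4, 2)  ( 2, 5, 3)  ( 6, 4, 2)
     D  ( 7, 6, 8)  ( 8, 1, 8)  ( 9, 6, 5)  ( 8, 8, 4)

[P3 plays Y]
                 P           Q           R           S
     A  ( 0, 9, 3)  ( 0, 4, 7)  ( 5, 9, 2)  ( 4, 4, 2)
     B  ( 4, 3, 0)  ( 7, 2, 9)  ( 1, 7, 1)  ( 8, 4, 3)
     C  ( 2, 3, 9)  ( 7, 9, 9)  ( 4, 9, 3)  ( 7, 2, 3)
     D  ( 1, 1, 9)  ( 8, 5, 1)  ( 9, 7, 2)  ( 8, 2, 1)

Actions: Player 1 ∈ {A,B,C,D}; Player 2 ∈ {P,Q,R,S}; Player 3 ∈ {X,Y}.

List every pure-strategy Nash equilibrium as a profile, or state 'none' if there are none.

(A,P,X): not NE [P1→B gives 9>6; P2→Q gives 9>7; P3→Y gives 3>2]
(A,P,Y): not NE [P1→B gives 4>0]
(A,Q,X): not NE [P3→Y gives 7>5]
(A,Q,Y): not NE [P1→D gives 8>0; P2→R gives 9>4]
(A,R,X): not NE [P1→B gives 10>4; P2→Q gives 9>1]
(A,R,Y): not NE [P1→D gives 9>5; P3→X gives 8>2]
(A,S,X): not NE [P1→D gives 8>2; P2→Q gives 9>3; P3→Y gives 2>0]
(A,S,Y): not NE [P1→D gives 8>4; P2→R gives 9>4]
(B,P,X): NE
(B,P,Y): not NE [P2→R gives 7>3; P3→X gives 3>0]
(B,Q,X): not NE [P1→D gives 8>3; P3→Y gives 9>7]
(B,Q,Y): not NE [P1→D gives 8>7; P2→R gives 7>2]
(B,R,X): not NE [P2→Q gives 8>6]
(B,R,Y): not NE [P1→D gives 9>1; P3→X gives 2>1]
(B,S,X): not NE [P1→D gives 8>1; P2→Q gives 8>3]
(B,S,Y): not NE [P2→R gives 7>4; P3→X gives 5>3]
(C,P,X): not NE [P1→B gives 9>2; P2→R gives 5>1; P3→Y gives 9>2]
(C,P,Y): not NE [P1→B gives 4>2; P2→R gives 9>3]
(C,Q,X): not NE [P1→D gives 8>7; P2→R gives 5>4; P3→Y gives 9>2]
(C,Q,Y): not NE [P1→D gives 8>7]
(C,R,X): not NE [P1→B gives 10>2]
(C,R,Y): not NE [P1→D gives 9>4]
(C,S,X): not NE [P1→D gives 8>6; P2→R gives 5>4; P3→Y gives 3>2]
(C,S,Y): not NE [P1→D gives 8>7; P2→R gives 9>2]
(D,P,X): not NE [P1→B gives 9>7; P2→S gives 8>6; P3→Y gives 9>8]
(D,P,Y): not NE [P1→B gives 4>1; P2→R gives 7>1]
(D,Q,X): not NE [P2→S gives 8>1]
(D,Q,Y): not NE [P2→R gives 7>5; P3→X gives 8>1]
(D,R,X): not NE [P1→B gives 10>9; P2→S gives 8>6]
(D,R,Y): not NE [P3→X gives 5>2]
(D,S,X): NE
(D,S,Y): not NE [P2→R gives 7>2; P3→X gives 4>1]

NE set: (B,P,X), (D,S,X)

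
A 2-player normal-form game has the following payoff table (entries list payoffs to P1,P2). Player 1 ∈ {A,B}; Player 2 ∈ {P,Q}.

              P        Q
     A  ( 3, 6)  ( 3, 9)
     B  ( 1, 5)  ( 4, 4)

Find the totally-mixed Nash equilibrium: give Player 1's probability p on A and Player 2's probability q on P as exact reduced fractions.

p=1/4, q=1/3

P1 indiff ⇒ q·3+(1-q)·3 = q·1+(1-q)·4 ⇒ q(2) = (1-q)(1) ⇒ q = 1/3
P2 indiff ⇒ p·6+(1-p)·5 = p·9+(1-p)·4 ⇒ p(-3) = (1-p)(-1) ⇒ p = 1/4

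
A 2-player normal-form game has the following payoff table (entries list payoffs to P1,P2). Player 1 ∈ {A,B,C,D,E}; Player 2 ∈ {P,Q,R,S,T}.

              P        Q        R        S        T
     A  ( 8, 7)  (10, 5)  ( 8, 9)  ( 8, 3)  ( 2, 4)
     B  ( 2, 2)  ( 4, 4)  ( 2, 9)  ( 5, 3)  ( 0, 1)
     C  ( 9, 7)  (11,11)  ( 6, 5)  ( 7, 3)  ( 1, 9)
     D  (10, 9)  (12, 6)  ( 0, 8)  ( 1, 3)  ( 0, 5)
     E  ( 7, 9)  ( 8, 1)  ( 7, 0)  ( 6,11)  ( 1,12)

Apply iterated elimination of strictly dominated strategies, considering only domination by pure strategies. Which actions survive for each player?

Survivors P1:{A,C,D} P2:{P,Q,R}

P1 drop B (A beats it: P:8>2 Q:10>4 R:8>2 S:8>5 T:2>0)
P1 drop E (A beats it: P:8>7 Q:10>8 R:8>7 S:8>6 T:2>1)
P2 drop S (P beats it: A:7>3 C:7>3 D:9>3)
P2 drop T (Q beats it: A:5>4 C:11>9 D:6>5)
P1→{A,C,D} P2→{P,Q,R}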